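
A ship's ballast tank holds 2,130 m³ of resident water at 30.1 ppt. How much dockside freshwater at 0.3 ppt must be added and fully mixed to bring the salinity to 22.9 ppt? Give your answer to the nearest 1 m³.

Salt balance: 2,130×30.1 + V×0.3 = (2,130+V)×22.9
64,113 + 0.3V = 48,777 + 22.9V
15,336 = 22.6V
V = 678.58 m³

679 m³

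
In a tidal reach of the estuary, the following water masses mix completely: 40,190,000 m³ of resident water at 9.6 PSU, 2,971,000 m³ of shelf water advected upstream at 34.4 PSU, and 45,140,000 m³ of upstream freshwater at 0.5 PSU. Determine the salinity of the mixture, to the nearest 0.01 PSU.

Total salt / total volume:
salt = 40,190,000×9.6 + 2,971,000×34.4 + 45,140,000×0.5 = 385,824,000 + 102,202,400 + 22,570,000 = 510,596,400
volume = 40,190,000 + 2,971,000 + 45,140,000 = 88,301,000 m³
S = 510,596,400 / 88,301,000 = 5.7825 PSU

5.78 PSU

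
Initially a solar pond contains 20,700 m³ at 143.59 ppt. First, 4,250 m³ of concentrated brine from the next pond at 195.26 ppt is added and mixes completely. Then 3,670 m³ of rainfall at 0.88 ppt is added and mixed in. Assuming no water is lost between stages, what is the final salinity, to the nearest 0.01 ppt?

132.96 ppt

By conservation of dissolved salt,
Initial salt = 20,700×143.59 = 2,972,313
After stage 1: salt = 2,972,313 + 4,250×195.26 = 3,802,168; volume = 24,950 m³; S = 152.392 ppt
After stage 2: salt = 3,802,168 + 3,670×0.88 = 3,805,397.6; volume = 28,620 m³
S = 3,805,397.6 / 28,620 = 132.9629 ppt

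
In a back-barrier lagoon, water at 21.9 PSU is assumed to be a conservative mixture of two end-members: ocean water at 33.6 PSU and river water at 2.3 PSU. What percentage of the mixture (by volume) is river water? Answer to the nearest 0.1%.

Let f be the freshwater fraction. Salt balance per unit volume:
f×2.3 + (1−f)×33.6 = 21.9
f = (33.6 − 21.9) / (33.6 − 2.3) = 11.7/31.3 = 0.3738

37.4%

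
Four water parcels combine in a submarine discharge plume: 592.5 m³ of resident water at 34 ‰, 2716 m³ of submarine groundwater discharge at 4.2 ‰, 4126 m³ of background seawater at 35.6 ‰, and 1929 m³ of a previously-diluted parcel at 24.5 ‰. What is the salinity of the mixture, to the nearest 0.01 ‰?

24.10 ‰

Salt balance:
salt = 592.5×34 + 2,716×4.2 + 4,126×35.6 + 1,929×24.5 = 20,145 + 11,407.2 + 146,885.6 + 47,260.5 = 225,698.3
volume = 592.5 + 2,716 + 4,126 + 1,929 = 9,363.5 m³
S = 225,698.3 / 9,363.5 = 24.1041 ‰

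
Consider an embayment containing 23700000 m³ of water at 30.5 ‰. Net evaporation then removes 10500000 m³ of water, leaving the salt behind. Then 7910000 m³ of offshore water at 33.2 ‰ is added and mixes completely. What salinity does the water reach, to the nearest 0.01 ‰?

46.68 ‰

After evaporation: salt = 23,700,000×30.5 = 722,850,000; volume = 23,700,000 − 10,500,000 = 13,200,000 m³
After mixing: salt = 722,850,000 + 7,910,000×33.2 = 985,462,000; volume = 13,200,000 + 7,910,000 = 21,110,000 m³
S = 985,462,000 / 21,110,000 = 46.6822 ‰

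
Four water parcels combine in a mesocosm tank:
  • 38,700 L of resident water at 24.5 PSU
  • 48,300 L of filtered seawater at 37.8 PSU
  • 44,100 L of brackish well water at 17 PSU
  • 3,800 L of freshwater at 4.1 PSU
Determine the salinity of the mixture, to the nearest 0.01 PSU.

26.24 PSU

Total salt / total volume:
salt = 38,700×24.5 + 48,300×37.8 + 44,100×17 + 3,800×4.1 = 948,150 + 1,825,740 + 749,700 + 15,580 = 3,539,170
volume = 38,700 + 48,300 + 44,100 + 3,800 = 134,900 L
S = 3,539,170 / 134,900 = 26.2355 PSU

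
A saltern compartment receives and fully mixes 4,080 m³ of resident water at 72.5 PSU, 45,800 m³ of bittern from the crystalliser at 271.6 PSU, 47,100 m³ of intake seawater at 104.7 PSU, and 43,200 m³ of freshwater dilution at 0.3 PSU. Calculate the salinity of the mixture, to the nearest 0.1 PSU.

By conservation of dissolved salt,
salt = 4,080×72.5 + 45,800×271.6 + 47,100×104.7 + 43,200×0.3 = 295,800 + 12,439,280 + 4,931,370 + 12,960 = 17,679,410
volume = 4,080 + 45,800 + 47,100 + 43,200 = 140,180 m³
S = 17,679,410 / 140,180 = 126.119 PSU

126.1 PSU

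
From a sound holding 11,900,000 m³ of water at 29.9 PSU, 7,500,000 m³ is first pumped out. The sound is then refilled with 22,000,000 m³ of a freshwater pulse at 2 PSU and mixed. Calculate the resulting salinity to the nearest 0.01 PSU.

6.65 PSU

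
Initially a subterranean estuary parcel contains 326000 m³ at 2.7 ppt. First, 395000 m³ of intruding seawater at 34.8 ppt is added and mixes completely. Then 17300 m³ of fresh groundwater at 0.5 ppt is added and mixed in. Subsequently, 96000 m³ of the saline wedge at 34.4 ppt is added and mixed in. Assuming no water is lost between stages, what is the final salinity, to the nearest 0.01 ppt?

21.50 ppt

Total salt / total volume:
Initial salt = 326,000×2.7 = 880,200
After stage 1: salt = 880,200 + 395,000×34.8 = 14,626,200; volume = 721,000 m³; S = 20.286 ppt
After stage 2: salt = 14,626,200 + 17,300×0.5 = 14,634,850; volume = 738,300 m³; S = 19.822 ppt
After stage 3: salt = 14,634,850 + 96,000×34.4 = 17,937,250; volume = 834,300 m³
S = 17,937,250 / 834,300 = 21.4998 ppt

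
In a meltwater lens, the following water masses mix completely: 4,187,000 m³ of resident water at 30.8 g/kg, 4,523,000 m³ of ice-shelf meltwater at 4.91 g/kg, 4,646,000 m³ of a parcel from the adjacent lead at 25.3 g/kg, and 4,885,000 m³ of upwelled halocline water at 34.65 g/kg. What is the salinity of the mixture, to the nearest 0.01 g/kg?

24.01 g/kg

Mass of salt is conserved:
salt = 4,187,000×30.8 + 4,523,000×4.91 + 4,646,000×25.3 + 4,885,000×34.65 = 128,959,600 + 22,207,930 + 117,543,800 + 169,265,250 = 437,976,580
volume = 4,187,000 + 4,523,000 + 4,646,000 + 4,885,000 = 18,241,000 m³
S = 437,976,580 / 18,241,000 = 24.0106 g/kg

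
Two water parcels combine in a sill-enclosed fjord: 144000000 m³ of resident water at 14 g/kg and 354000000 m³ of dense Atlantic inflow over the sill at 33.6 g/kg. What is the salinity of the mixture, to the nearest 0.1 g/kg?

Weighted by volume,
salt = 144,000,000×14 + 354,000,000×33.6 = 2,016,000,000 + 11,894,400,000 = 13,910,400,000
volume = 144,000,000 + 354,000,000 = 498,000,000 m³
S = 13,910,400,000 / 498,000,000 = 27.933 g/kg

27.9 g/kg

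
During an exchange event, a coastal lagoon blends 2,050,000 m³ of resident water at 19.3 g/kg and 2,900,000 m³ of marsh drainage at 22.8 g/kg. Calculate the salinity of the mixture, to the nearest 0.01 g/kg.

21.35 g/kg

Weighted by volume,
salt = 2,050,000×19.3 + 2,900,000×22.8 = 39,565,000 + 66,120,000 = 105,685,000
volume = 2,050,000 + 2,900,000 = 4,950,000 m³
S = 105,685,000 / 4,950,000 = 21.3505 g/kg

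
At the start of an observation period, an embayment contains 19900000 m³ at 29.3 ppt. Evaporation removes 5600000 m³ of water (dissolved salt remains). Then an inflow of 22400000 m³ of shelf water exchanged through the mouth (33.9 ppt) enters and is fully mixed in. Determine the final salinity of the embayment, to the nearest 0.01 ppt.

36.58 ppt

After evaporation: salt = 19,900,000×29.3 = 583,070,000; volume = 19,900,000 − 5,600,000 = 14,300,000 m³
After mixing: salt = 583,070,000 + 22,400,000×33.9 = 1,342,430,000; volume = 14,300,000 + 22,400,000 = 36,700,000 m³
S = 1,342,430,000 / 36,700,000 = 36.5785 ppt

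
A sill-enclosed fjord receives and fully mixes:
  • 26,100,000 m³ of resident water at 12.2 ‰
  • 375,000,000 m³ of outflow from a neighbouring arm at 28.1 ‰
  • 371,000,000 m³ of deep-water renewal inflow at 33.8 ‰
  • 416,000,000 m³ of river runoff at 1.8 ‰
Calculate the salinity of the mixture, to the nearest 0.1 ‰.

20.3 ‰

Weighted by volume,
salt = 26,100,000×12.2 + 375,000,000×28.1 + 371,000,000×33.8 + 416,000,000×1.8 = 318,420,000 + 10,537,500,000 + 12,539,800,000 + 748,800,000 = 24,144,520,000
volume = 26,100,000 + 375,000,000 + 371,000,000 + 416,000,000 = 1,188,100,000 m³
S = 24,144,520,000 / 1,188,100,000 = 20.322 ‰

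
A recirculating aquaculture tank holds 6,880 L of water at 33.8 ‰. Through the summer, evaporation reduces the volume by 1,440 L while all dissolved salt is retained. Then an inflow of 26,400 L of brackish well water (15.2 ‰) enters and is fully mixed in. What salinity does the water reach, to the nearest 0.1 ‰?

After evaporation: salt = 6,880×33.8 = 232,544; volume = 6,880 − 1,440 = 5,440 L
After mixing: salt = 232,544 + 26,400×15.2 = 633,824; volume = 5,440 + 26,400 = 31,840 L
S = 633,824 / 31,840 = 19.9065 ‰

19.9 ‰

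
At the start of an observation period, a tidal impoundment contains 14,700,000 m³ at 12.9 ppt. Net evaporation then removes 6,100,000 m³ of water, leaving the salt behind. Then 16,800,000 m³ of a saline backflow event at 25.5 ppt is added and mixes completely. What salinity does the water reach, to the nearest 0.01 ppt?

After evaporation: salt = 14,700,000×12.9 = 189,630,000; volume = 14,700,000 − 6,100,000 = 8,600,000 m³
After mixing: salt = 189,630,000 + 16,800,000×25.5 = 618,030,000; volume = 8,600,000 + 16,800,000 = 25,400,000 m³
S = 618,030,000 / 25,400,000 = 24.3319 ppt

24.33 ppt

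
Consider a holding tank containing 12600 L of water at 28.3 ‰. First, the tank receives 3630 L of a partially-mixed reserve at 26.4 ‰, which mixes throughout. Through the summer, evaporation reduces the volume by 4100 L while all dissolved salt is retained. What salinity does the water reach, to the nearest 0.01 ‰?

After mixing: salt = 12,600×28.3 + 3,630×26.4 = 452,412; volume = 16,230 L
After evaporation: salt unchanged = 452,412; volume = 16,230 − 4,100 = 12,130 L
S = 452,412 / 12,130 = 37.2969 ‰

37.30 ‰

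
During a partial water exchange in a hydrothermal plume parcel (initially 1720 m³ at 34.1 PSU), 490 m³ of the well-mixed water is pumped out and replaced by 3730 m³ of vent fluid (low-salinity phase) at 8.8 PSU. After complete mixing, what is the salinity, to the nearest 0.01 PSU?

15.07 PSU

Remaining after removal: 1,230 m³ at 34.1 PSU (salt = 41,943)
After addition: salt = 41,943 + 3,730×8.8 = 74,767; volume = 4,960 m³
S = 74,767 / 4,960 = 15.074 PSU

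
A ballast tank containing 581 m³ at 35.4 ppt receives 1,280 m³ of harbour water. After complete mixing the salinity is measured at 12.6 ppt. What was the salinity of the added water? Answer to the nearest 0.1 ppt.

2.3 ppt

Salt balance: 581×35.4 + 1,280×S = 1,861×12.6
20,567.4 + 1,280·S = 23,448.6
S = (23,448.6 − 20,567.4) / 1,280 = 2.2509 ppt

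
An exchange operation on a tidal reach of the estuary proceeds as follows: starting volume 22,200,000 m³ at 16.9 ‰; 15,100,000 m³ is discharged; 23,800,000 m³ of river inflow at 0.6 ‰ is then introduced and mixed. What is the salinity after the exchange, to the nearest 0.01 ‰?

4.35 ‰

Remaining after removal: 7,100,000 m³ at 16.9 ‰ (salt = 119,990,000)
After addition: salt = 119,990,000 + 23,800,000×0.6 = 134,270,000; volume = 30,900,000 m³
S = 134,270,000 / 30,900,000 = 4.3453 ‰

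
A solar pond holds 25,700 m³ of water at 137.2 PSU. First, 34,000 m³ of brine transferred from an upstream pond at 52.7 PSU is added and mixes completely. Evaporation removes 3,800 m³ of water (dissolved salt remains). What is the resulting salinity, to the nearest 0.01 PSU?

95.13 PSU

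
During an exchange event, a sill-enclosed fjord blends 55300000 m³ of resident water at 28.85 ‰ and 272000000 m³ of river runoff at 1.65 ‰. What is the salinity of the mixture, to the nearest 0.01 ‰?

6.25 ‰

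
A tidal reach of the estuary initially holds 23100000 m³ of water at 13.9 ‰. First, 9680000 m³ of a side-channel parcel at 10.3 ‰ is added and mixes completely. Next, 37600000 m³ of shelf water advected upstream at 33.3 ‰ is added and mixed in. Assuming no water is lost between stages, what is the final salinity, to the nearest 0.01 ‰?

Conserving salt mass:
Initial salt = 23,100,000×13.9 = 321,090,000
After stage 1: salt = 321,090,000 + 9,680,000×10.3 = 420,794,000; volume = 32,780,000 m³; S = 12.837 ‰
After stage 2: salt = 420,794,000 + 37,600,000×33.3 = 1,672,874,000; volume = 70,380,000 m³
S = 1,672,874,000 / 70,380,000 = 23.7692 ‰

23.77 ‰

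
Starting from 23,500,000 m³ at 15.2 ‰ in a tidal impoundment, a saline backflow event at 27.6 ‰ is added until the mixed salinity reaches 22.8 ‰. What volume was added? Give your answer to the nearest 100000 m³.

Salt balance: 23,500,000×15.2 + V×27.6 = (23,500,000+V)×22.8
357,200,000 + 27.6V = 535,800,000 + 22.8V
178,600,000 = 4.8V
V = 37,208,333.33 m³

37200000 m³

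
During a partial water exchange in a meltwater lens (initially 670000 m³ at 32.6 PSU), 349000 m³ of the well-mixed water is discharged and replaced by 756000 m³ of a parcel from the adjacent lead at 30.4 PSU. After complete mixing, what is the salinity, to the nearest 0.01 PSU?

31.06 PSU

Remaining after removal: 321,000 m³ at 32.6 PSU (salt = 10,464,600)
After addition: salt = 10,464,600 + 756,000×30.4 = 33,447,000; volume = 1,077,000 m³
S = 33,447,000 / 1,077,000 = 31.0557 PSU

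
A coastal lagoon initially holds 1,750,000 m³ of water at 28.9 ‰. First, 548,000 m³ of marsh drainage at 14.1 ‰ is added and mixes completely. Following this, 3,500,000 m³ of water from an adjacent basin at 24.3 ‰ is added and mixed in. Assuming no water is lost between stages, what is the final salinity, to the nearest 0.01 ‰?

Total salt / total volume:
Initial salt = 1,750,000×28.9 = 50,575,000
After stage 1: salt = 50,575,000 + 548,000×14.1 = 58,301,800; volume = 2,298,000 m³; S = 25.371 ‰
After stage 2: salt = 58,301,800 + 3,500,000×24.3 = 143,351,800; volume = 5,798,000 m³
S = 143,351,800 / 5,798,000 = 24.7244 ‰

24.72 ‰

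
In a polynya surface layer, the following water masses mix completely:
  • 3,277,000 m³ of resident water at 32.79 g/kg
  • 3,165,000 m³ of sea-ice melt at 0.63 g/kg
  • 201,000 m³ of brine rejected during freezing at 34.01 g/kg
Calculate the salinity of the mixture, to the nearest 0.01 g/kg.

Mass of salt is conserved:
salt = 3,277,000×32.79 + 3,165,000×0.63 + 201,000×34.01 = 107,452,830 + 1,993,950 + 6,836,010 = 116,282,790
volume = 3,277,000 + 3,165,000 + 201,000 = 6,643,000 m³
S = 116,282,790 / 6,643,000 = 17.5046 g/kg

17.50 g/kg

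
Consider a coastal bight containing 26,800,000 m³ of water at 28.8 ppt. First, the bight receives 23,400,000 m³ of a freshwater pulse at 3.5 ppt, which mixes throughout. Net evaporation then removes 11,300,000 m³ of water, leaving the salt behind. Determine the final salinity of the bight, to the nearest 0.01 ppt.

21.95 ppt

After mixing: salt = 26,800,000×28.8 + 23,400,000×3.5 = 853,740,000; volume = 50,200,000 m³
After evaporation: salt unchanged = 853,740,000; volume = 50,200,000 − 11,300,000 = 38,900,000 m³
S = 853,740,000 / 38,900,000 = 21.947 ppt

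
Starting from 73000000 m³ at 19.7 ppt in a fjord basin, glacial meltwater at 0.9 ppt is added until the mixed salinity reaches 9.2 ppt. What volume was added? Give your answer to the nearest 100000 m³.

92300000 m³

Salt balance: 73,000,000×19.7 + V×0.9 = (73,000,000+V)×9.2
1,438,100,000 + 0.9V = 671,600,000 + 9.2V
766,500,000 = 8.3V
V = 92,349,397.59 m³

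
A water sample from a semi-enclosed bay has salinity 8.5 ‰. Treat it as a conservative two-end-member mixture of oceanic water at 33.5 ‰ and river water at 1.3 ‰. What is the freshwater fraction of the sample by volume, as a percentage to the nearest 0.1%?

Let f be the freshwater fraction. Salt balance per unit volume:
f×1.3 + (1−f)×33.5 = 8.5
f = (33.5 − 8.5) / (33.5 − 1.3) = 25/32.2 = 0.7764

77.6%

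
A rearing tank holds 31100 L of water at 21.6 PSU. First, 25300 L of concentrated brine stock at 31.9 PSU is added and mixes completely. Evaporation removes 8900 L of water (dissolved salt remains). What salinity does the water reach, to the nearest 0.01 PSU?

31.13 PSU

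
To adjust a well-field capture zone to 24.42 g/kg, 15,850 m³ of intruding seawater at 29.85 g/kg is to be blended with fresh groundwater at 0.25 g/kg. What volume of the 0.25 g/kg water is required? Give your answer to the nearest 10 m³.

3560 m³

Salt balance: 15,850×29.85 + V×0.25 = (15,850+V)×24.42
473,122.5 + 0.25V = 387,057 + 24.42V
86,065.5 = 24.17V
V = 3,560.84 m³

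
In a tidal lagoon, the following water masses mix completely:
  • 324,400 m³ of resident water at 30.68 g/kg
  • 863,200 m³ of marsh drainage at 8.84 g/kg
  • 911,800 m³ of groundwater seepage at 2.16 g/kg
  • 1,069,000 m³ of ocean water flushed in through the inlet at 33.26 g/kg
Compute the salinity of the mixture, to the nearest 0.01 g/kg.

17.39 g/kg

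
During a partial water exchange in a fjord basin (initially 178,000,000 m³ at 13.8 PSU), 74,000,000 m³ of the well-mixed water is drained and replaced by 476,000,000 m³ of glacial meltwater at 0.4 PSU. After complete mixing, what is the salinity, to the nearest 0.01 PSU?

2.80 PSU

Remaining after removal: 104,000,000 m³ at 13.8 PSU (salt = 1,435,200,000)
After addition: salt = 1,435,200,000 + 476,000,000×0.4 = 1,625,600,000; volume = 580,000,000 m³
S = 1,625,600,000 / 580,000,000 = 2.8028 PSU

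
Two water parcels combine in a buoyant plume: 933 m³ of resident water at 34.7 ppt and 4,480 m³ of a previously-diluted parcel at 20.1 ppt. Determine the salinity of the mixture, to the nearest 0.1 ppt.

Salt balance:
salt = 933×34.7 + 4,480×20.1 = 32,375.1 + 90,048 = 122,423.1
volume = 933 + 4,480 = 5,413 m³
S = 122,423.1 / 5,413 = 22.616 ppt

22.6 ppt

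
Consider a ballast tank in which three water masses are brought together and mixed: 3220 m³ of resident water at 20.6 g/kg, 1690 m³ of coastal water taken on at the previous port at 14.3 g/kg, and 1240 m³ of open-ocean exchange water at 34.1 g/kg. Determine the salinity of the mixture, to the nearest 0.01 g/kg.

Total salt / total volume:
salt = 3,220×20.6 + 1,690×14.3 + 1,240×34.1 = 66,332 + 24,167 + 42,284 = 132,783
volume = 3,220 + 1,690 + 1,240 = 6,150 m³
S = 132,783 / 6,150 = 21.5907 g/kg

21.59 g/kg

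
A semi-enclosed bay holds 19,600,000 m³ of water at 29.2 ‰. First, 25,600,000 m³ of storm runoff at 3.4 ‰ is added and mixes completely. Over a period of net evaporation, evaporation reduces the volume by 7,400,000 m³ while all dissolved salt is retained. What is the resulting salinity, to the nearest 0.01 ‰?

17.44 ‰

After mixing: salt = 19,600,000×29.2 + 25,600,000×3.4 = 659,360,000; volume = 45,200,000 m³
After evaporation: salt unchanged = 659,360,000; volume = 45,200,000 − 7,400,000 = 37,800,000 m³
S = 659,360,000 / 37,800,000 = 17.4434 ‰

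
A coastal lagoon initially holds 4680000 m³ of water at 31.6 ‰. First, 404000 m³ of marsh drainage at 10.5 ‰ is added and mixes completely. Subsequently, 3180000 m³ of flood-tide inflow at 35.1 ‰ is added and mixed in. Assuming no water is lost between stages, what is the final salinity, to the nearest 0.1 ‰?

Conserving salt mass:
Initial salt = 4,680,000×31.6 = 147,888,000
After stage 1: salt = 147,888,000 + 404,000×10.5 = 152,130,000; volume = 5,084,000 m³; S = 29.923 ‰
After stage 2: salt = 152,130,000 + 3,180,000×35.1 = 263,748,000; volume = 8,264,000 m³
S = 263,748,000 / 8,264,000 = 31.9153 ‰

31.9 ‰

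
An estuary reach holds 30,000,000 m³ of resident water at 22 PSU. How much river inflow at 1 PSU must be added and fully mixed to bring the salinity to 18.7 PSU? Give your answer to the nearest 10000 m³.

5590000 m³

Salt balance: 30,000,000×22 + V×1 = (30,000,000+V)×18.7
660,000,000 + 1V = 561,000,000 + 18.7V
99,000,000 = 17.7V
V = 5,593,220.34 m³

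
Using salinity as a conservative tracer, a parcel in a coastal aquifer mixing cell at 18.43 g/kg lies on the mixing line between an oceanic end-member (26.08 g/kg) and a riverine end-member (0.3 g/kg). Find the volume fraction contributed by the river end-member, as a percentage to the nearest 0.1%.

29.7%

Let f be the freshwater fraction. Salt balance per unit volume:
f×0.3 + (1−f)×26.08 = 18.43
f = (26.08 − 18.43) / (26.08 − 0.3) = 7.65/25.78 = 0.2967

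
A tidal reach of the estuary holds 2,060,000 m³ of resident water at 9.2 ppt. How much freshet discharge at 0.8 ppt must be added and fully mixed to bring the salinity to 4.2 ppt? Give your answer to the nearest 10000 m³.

3030000 m³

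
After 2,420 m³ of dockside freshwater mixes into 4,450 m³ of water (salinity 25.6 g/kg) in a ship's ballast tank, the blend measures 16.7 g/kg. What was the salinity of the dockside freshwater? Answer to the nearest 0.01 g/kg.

0.33 g/kg

Salt balance: 4,450×25.6 + 2,420×S = 6,870×16.7
113,920 + 2,420·S = 114,729
S = (114,729 − 113,920) / 2,420 = 0.3343 g/kg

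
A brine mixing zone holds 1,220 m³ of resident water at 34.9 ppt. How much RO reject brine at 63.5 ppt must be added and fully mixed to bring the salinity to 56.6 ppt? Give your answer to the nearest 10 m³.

Salt balance: 1,220×34.9 + V×63.5 = (1,220+V)×56.6
42,578 + 63.5V = 69,052 + 56.6V
26,474 = 6.9V
V = 3,836.81 m³

3840 m³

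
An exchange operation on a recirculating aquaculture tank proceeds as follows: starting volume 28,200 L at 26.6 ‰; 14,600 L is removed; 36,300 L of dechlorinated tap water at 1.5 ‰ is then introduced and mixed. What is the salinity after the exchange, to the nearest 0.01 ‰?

8.34 ‰

Remaining after removal: 13,600 L at 26.6 ‰ (salt = 361,760)
After addition: salt = 361,760 + 36,300×1.5 = 416,210; volume = 49,900 L
S = 416,210 / 49,900 = 8.3409 ‰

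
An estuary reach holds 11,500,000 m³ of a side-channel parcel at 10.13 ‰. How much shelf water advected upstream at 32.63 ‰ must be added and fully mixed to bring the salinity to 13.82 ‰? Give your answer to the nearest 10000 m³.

Salt balance: 11,500,000×10.13 + V×32.63 = (11,500,000+V)×13.82
116,495,000 + 32.63V = 158,930,000 + 13.82V
42,435,000 = 18.81V
V = 2,255,980.86 m³

2260000 m³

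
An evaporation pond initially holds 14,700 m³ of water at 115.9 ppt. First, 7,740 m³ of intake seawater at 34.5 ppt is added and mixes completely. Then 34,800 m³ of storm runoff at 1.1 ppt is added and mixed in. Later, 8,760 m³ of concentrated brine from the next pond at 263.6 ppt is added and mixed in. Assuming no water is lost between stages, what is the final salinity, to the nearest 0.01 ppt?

Mass of salt is conserved:
Initial salt = 14,700×115.9 = 1,703,730
After stage 1: salt = 1,703,730 + 7,740×34.5 = 1,970,760; volume = 22,440 m³; S = 87.824 ppt
After stage 2: salt = 1,970,760 + 34,800×1.1 = 2,009,040; volume = 57,240 m³; S = 35.099 ppt
After stage 3: salt = 2,009,040 + 8,760×263.6 = 4,318,176; volume = 66,000 m³
S = 4,318,176 / 66,000 = 65.4269 ppt

65.43 ppt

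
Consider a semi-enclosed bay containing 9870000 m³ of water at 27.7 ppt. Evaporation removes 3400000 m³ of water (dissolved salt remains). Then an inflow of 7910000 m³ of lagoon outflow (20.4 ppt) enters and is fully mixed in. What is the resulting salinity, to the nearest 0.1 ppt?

After evaporation: salt = 9,870,000×27.7 = 273,399,000; volume = 9,870,000 − 3,400,000 = 6,470,000 m³
After mixing: salt = 273,399,000 + 7,910,000×20.4 = 434,763,000; volume = 6,470,000 + 7,910,000 = 14,380,000 m³
S = 434,763,000 / 14,380,000 = 30.2339 ppt

30.2 ppt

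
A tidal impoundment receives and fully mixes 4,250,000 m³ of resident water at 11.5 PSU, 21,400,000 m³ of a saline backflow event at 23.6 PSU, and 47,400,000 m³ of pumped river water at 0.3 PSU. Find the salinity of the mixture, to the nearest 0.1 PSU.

By conservation of dissolved salt,
salt = 4,250,000×11.5 + 21,400,000×23.6 + 47,400,000×0.3 = 48,875,000 + 505,040,000 + 14,220,000 = 568,135,000
volume = 4,250,000 + 21,400,000 + 47,400,000 = 73,050,000 m³
S = 568,135,000 / 73,050,000 = 7.777 PSU

7.8 PSU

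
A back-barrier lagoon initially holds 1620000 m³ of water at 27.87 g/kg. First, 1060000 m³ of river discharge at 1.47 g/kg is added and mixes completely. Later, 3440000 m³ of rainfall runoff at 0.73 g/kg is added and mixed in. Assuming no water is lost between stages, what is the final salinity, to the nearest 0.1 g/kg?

Salt balance:
Initial salt = 1,620,000×27.87 = 45,149,400
After stage 1: salt = 45,149,400 + 1,060,000×1.47 = 46,707,600; volume = 2,680,000 m³; S = 17.428 g/kg
After stage 2: salt = 46,707,600 + 3,440,000×0.73 = 49,218,800; volume = 6,120,000 m³
S = 49,218,800 / 6,120,000 = 8.0423 g/kg

8.0 g/kg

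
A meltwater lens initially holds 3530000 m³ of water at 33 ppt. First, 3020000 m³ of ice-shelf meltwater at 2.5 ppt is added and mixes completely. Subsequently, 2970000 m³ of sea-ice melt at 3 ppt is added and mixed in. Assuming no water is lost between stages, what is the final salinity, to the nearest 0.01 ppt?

Salt balance:
Initial salt = 3,530,000×33 = 116,490,000
After stage 1: salt = 116,490,000 + 3,020,000×2.5 = 124,040,000; volume = 6,550,000 m³; S = 18.937 ppt
After stage 2: salt = 124,040,000 + 2,970,000×3 = 132,950,000; volume = 9,520,000 m³
S = 132,950,000 / 9,520,000 = 13.9653 ppt

13.97 ppt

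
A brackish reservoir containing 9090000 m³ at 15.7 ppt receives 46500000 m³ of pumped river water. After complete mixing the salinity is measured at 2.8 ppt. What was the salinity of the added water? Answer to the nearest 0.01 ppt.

0.28 ppt

Salt balance: 9,090,000×15.7 + 46,500,000×S = 55,590,000×2.8
142,713,000 + 46,500,000·S = 155,652,000
S = (155,652,000 − 142,713,000) / 46,500,000 = 0.2783 ppt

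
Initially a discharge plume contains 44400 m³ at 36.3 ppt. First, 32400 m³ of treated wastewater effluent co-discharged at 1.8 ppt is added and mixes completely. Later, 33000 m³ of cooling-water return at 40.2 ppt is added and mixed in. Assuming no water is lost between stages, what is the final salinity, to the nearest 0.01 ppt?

Total salt / total volume:
Initial salt = 44,400×36.3 = 1,611,720
After stage 1: salt = 1,611,720 + 32,400×1.8 = 1,670,040; volume = 76,800 m³; S = 21.745 ppt
After stage 2: salt = 1,670,040 + 33,000×40.2 = 2,996,640; volume = 109,800 m³
S = 2,996,640 / 109,800 = 27.2918 ppt

27.29 ppt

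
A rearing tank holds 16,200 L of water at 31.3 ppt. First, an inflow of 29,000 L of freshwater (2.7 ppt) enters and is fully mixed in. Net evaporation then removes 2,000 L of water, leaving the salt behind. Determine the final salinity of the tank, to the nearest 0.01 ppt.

After mixing: salt = 16,200×31.3 + 29,000×2.7 = 585,360; volume = 45,200 L
After evaporation: salt unchanged = 585,360; volume = 45,200 − 2,000 = 43,200 L
S = 585,360 / 43,200 = 13.55 ppt

13.55 ppt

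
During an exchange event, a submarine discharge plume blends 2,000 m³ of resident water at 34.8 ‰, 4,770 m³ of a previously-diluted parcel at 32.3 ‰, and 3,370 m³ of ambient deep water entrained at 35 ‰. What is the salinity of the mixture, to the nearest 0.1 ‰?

33.7 ‰

Total salt / total volume:
salt = 2,000×34.8 + 4,770×32.3 + 3,370×35 = 69,600 + 154,071 + 117,950 = 341,621
volume = 2,000 + 4,770 + 3,370 = 10,140 m³
S = 341,621 / 10,140 = 33.69 ‰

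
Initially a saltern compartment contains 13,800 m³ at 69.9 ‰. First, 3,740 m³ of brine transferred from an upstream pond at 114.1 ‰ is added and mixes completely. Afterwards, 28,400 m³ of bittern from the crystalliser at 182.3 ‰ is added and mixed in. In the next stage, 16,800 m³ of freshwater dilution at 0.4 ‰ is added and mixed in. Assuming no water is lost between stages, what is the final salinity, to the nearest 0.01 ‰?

104.80 ‰

Weighted by volume,
Initial salt = 13,800×69.9 = 964,620
After stage 1: salt = 964,620 + 3,740×114.1 = 1,391,354; volume = 17,540 m³; S = 79.325 ‰
After stage 2: salt = 1,391,354 + 28,400×182.3 = 6,568,674; volume = 45,940 m³; S = 142.984 ‰
After stage 3: salt = 6,568,674 + 16,800×0.4 = 6,575,394; volume = 62,740 m³
S = 6,575,394 / 62,740 = 104.8039 ‰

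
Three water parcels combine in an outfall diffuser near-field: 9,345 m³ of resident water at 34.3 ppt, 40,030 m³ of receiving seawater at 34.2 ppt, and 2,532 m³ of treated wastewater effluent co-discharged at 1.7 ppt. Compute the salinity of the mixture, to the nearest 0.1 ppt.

32.6 ppt

Weighted by volume,
salt = 9,345×34.3 + 40,030×34.2 + 2,532×1.7 = 320,533.5 + 1,369,026 + 4,304.4 = 1,693,863.9
volume = 9,345 + 40,030 + 2,532 = 51,907 m³
S = 1,693,863.9 / 51,907 = 32.633 ppt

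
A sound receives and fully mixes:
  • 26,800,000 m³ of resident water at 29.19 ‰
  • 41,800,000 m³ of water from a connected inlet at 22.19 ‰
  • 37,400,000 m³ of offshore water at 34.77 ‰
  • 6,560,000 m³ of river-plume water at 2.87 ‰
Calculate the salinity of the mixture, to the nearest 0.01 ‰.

By conservation of dissolved salt,
salt = 26,800,000×29.19 + 41,800,000×22.19 + 37,400,000×34.77 + 6,560,000×2.87 = 782,292,000 + 927,542,000 + 1,300,398,000 + 18,827,200 = 3,029,059,200
volume = 26,800,000 + 41,800,000 + 37,400,000 + 6,560,000 = 112,560,000 m³
S = 3,029,059,200 / 112,560,000 = 26.9106 ‰

26.91 ‰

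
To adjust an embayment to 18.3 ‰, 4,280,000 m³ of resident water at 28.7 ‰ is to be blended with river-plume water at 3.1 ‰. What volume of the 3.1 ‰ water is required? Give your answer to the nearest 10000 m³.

2930000 m³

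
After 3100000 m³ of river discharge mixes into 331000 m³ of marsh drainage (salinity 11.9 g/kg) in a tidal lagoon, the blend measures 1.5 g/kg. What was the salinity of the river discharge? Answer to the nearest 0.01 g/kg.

0.39 g/kg

Salt balance: 331,000×11.9 + 3,100,000×S = 3,431,000×1.5
3,938,900 + 3,100,000·S = 5,146,500
S = (5,146,500 − 3,938,900) / 3,100,000 = 0.3895 g/kg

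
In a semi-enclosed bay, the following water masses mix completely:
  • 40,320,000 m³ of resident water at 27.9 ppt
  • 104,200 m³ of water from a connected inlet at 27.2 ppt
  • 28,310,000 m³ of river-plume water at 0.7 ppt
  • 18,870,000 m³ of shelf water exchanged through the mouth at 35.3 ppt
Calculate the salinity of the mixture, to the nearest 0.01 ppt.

20.70 ppt

Mass of salt is conserved:
salt = 40,320,000×27.9 + 104,200×27.2 + 28,310,000×0.7 + 18,870,000×35.3 = 1,124,928,000 + 2,834,240 + 19,817,000 + 666,111,000 = 1,813,690,240
volume = 40,320,000 + 104,200 + 28,310,000 + 18,870,000 = 87,604,200 m³
S = 1,813,690,240 / 87,604,200 = 20.7032 ppt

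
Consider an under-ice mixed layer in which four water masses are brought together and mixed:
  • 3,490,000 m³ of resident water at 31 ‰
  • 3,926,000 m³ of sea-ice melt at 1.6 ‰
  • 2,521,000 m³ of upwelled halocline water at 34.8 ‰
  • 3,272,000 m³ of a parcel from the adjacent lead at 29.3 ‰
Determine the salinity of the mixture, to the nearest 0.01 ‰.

Salt balance:
salt = 3,490,000×31 + 3,926,000×1.6 + 2,521,000×34.8 + 3,272,000×29.3 = 108,190,000 + 6,281,600 + 87,730,800 + 95,869,600 = 298,072,000
volume = 3,490,000 + 3,926,000 + 2,521,000 + 3,272,000 = 13,209,000 m³
S = 298,072,000 / 13,209,000 = 22.5658 ‰

22.57 ‰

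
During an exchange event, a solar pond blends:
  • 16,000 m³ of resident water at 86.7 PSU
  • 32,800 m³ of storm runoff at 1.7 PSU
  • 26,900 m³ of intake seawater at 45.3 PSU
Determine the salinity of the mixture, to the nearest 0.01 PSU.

35.16 PSU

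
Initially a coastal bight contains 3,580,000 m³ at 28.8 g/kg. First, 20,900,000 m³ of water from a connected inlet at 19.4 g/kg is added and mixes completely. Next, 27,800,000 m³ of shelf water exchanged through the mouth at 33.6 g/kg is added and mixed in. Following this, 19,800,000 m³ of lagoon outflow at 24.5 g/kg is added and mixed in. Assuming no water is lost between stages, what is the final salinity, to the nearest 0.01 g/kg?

26.74 g/kg

Weighted by volume,
Initial salt = 3,580,000×28.8 = 103,104,000
After stage 1: salt = 103,104,000 + 20,900,000×19.4 = 508,564,000; volume = 24,480,000 m³; S = 20.775 g/kg
After stage 2: salt = 508,564,000 + 27,800,000×33.6 = 1,442,644,000; volume = 52,280,000 m³; S = 27.595 g/kg
After stage 3: salt = 1,442,644,000 + 19,800,000×24.5 = 1,927,744,000; volume = 72,080,000 m³
S = 1,927,744,000 / 72,080,000 = 26.7445 g/kg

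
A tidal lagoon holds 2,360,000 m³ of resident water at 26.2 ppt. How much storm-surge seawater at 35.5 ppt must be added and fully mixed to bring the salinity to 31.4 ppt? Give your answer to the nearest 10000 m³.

Salt balance: 2,360,000×26.2 + V×35.5 = (2,360,000+V)×31.4
61,832,000 + 35.5V = 74,104,000 + 31.4V
12,272,000 = 4.1V
V = 2,993,170.73 m³

2990000 m³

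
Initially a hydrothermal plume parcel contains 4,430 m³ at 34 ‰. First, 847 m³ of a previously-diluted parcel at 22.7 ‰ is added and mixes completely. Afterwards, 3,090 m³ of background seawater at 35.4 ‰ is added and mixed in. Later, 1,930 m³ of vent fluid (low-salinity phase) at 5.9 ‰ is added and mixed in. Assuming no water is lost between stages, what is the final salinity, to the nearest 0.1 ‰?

By conservation of dissolved salt,
Initial salt = 4,430×34 = 150,620
After stage 1: salt = 150,620 + 847×22.7 = 169,846.9; volume = 5,277 m³; S = 32.186 ‰
After stage 2: salt = 169,846.9 + 3,090×35.4 = 279,232.9; volume = 8,367 m³; S = 33.373 ‰
After stage 3: salt = 279,232.9 + 1,930×5.9 = 290,619.9; volume = 10,297 m³
S = 290,619.9 / 10,297 = 28.2237 ‰

28.2 ‰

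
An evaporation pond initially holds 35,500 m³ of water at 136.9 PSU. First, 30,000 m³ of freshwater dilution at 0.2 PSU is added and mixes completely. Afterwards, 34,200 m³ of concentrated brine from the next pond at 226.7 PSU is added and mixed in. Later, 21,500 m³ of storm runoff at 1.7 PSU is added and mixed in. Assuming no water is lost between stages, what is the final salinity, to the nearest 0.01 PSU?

Weighted by volume,
Initial salt = 35,500×136.9 = 4,859,950
After stage 1: salt = 4,859,950 + 30,000×0.2 = 4,865,950; volume = 65,500 m³; S = 74.289 PSU
After stage 2: salt = 4,865,950 + 34,200×226.7 = 12,619,090; volume = 99,700 m³; S = 126.571 PSU
After stage 3: salt = 12,619,090 + 21,500×1.7 = 12,655,640; volume = 121,200 m³
S = 12,655,640 / 121,200 = 104.4195 PSU

104.42 PSU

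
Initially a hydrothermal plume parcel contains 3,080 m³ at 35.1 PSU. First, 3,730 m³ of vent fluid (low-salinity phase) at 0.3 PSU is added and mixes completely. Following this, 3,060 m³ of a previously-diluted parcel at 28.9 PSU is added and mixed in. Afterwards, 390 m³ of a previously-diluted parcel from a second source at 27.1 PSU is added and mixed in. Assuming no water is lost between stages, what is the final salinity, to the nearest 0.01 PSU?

20.30 PSU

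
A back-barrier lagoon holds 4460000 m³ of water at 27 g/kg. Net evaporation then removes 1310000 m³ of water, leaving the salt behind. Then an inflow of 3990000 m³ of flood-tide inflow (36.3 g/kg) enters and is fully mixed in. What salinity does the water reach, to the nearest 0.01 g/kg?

37.15 g/kg

After evaporation: salt = 4,460,000×27 = 120,420,000; volume = 4,460,000 − 1,310,000 = 3,150,000 m³
After mixing: salt = 120,420,000 + 3,990,000×36.3 = 265,257,000; volume = 3,150,000 + 3,990,000 = 7,140,000 m³
S = 265,257,000 / 7,140,000 = 37.1508 g/kg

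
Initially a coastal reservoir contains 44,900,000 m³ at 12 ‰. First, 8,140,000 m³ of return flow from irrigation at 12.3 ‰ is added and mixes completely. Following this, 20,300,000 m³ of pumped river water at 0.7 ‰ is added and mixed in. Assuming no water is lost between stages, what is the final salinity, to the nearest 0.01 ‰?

8.91 ‰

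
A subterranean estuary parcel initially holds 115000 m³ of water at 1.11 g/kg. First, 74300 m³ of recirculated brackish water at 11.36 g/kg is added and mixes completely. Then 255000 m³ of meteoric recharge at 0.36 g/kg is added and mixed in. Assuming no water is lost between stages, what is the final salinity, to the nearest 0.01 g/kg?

Mass of salt is conserved:
Initial salt = 115,000×1.11 = 127,650
After stage 1: salt = 127,650 + 74,300×11.36 = 971,698; volume = 189,300 m³; S = 5.133 g/kg
After stage 2: salt = 971,698 + 255,000×0.36 = 1,063,498; volume = 444,300 m³
S = 1,063,498 / 444,300 = 2.3936 g/kg

2.39 g/kg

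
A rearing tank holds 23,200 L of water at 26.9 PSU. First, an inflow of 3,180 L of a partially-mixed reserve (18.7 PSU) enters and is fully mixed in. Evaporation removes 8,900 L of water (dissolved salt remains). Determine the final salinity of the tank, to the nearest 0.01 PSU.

After mixing: salt = 23,200×26.9 + 3,180×18.7 = 683,546; volume = 26,380 L
After evaporation: salt unchanged = 683,546; volume = 26,380 − 8,900 = 17,480 L
S = 683,546 / 17,480 = 39.1045 PSU

39.10 PSU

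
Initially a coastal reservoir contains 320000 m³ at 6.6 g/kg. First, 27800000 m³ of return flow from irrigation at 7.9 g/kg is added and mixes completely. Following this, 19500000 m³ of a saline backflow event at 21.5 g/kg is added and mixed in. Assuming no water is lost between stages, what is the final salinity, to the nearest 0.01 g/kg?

Salt balance:
Initial salt = 320,000×6.6 = 2,112,000
After stage 1: salt = 2,112,000 + 27,800,000×7.9 = 221,732,000; volume = 28,120,000 m³; S = 7.885 g/kg
After stage 2: salt = 221,732,000 + 19,500,000×21.5 = 640,982,000; volume = 47,620,000 m³
S = 640,982,000 / 47,620,000 = 13.4604 g/kg

13.46 g/kg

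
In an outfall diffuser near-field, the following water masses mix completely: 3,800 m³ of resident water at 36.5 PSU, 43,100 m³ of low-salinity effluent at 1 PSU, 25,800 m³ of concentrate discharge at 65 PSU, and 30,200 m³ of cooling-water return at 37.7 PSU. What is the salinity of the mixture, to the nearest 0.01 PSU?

29.13 PSU

By conservation of dissolved salt,
salt = 3,800×36.5 + 43,100×1 + 25,800×65 + 30,200×37.7 = 138,700 + 43,100 + 1,677,000 + 1,138,540 = 2,997,340
volume = 3,800 + 43,100 + 25,800 + 30,200 = 102,900 m³
S = 2,997,340 / 102,900 = 29.1287 PSU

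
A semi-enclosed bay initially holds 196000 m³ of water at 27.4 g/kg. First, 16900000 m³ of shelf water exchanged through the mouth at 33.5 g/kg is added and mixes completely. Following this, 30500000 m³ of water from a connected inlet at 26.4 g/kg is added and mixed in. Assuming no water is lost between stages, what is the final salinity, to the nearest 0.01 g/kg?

28.93 g/kg

Salt balance:
Initial salt = 196,000×27.4 = 5,370,400
After stage 1: salt = 5,370,400 + 16,900,000×33.5 = 571,520,400; volume = 17,096,000 m³; S = 33.43 g/kg
After stage 2: salt = 571,520,400 + 30,500,000×26.4 = 1,376,720,400; volume = 47,596,000 m³
S = 1,376,720,400 / 47,596,000 = 28.9251 g/kg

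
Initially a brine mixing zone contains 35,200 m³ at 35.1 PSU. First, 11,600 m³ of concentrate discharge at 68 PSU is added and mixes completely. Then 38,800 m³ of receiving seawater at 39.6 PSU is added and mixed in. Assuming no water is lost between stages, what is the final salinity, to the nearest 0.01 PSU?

By conservation of dissolved salt,
Initial salt = 35,200×35.1 = 1,235,520
After stage 1: salt = 1,235,520 + 11,600×68 = 2,024,320; volume = 46,800 m³; S = 43.255 PSU
After stage 2: salt = 2,024,320 + 38,800×39.6 = 3,560,800; volume = 85,600 m³
S = 3,560,800 / 85,600 = 41.5981 PSU

41.60 PSU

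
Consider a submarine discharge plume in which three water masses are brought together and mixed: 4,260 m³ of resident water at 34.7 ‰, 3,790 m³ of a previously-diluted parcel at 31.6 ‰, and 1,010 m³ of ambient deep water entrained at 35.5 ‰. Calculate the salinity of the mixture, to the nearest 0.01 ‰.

Mass of salt is conserved:
salt = 4,260×34.7 + 3,790×31.6 + 1,010×35.5 = 147,822 + 119,764 + 35,855 = 303,441
volume = 4,260 + 3,790 + 1,010 = 9,060 m³
S = 303,441 / 9,060 = 33.4924 ‰

33.49 ‰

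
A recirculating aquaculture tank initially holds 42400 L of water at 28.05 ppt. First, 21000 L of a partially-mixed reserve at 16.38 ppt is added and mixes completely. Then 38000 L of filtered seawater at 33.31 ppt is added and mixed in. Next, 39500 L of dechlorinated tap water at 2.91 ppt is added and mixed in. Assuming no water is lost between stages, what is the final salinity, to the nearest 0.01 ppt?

Conserving salt mass:
Initial salt = 42,400×28.05 = 1,189,320
After stage 1: salt = 1,189,320 + 21,000×16.38 = 1,533,300; volume = 63,400 L; S = 24.185 ppt
After stage 2: salt = 1,533,300 + 38,000×33.31 = 2,799,080; volume = 101,400 L; S = 27.604 ppt
After stage 3: salt = 2,799,080 + 39,500×2.91 = 2,914,025; volume = 140,900 L
S = 2,914,025 / 140,900 = 20.6815 ppt

20.68 ppt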